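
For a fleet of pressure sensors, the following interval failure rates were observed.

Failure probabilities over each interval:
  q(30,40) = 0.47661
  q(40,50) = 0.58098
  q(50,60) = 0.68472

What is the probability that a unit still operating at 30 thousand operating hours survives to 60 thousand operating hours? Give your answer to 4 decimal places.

Chaining the interval survival probabilities: (1 − 0.47661) × (1 − 0.58098) × (1 − 0.68472).
= 0.52339 × 0.41902 × 0.31528 = 0.069144.

0.0691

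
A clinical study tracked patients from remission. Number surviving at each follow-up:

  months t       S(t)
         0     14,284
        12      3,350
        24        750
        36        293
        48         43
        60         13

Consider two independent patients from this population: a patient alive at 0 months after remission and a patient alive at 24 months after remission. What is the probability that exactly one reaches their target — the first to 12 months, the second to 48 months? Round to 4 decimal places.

p₁ = S(12)/S(0) = 3,350/14,284 = 0.234528; p₂ = S(48)/S(24) = 43/750 = 0.057333.
P(exactly one) = p₁(1−p₂) + (1−p₁)p₂ = 0.221082 + 0.043887 = 0.264969.

0.2650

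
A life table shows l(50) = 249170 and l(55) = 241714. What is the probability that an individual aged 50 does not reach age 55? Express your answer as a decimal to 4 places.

P(die before 55 | alive at 50) = 1 − l(55)/l(50) = 1 − 241714/249170 = (7456)/249170 = 0.029923.

0.0299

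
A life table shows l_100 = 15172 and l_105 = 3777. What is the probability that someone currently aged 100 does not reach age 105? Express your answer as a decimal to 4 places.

P(die before 105 | alive at 100) = 1 − l_105/l_100 = 1 − 3777/15172 = (11395)/15172 = 0.751055.

0.7511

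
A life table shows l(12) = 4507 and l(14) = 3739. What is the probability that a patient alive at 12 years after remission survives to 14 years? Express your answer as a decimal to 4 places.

The conditional survival probability is l(14)/l(12) = 3739/4507 = 0.829598.

0.8296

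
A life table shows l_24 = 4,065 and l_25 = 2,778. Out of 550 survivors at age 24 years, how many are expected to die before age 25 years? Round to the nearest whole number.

The relevant probability is 1 − 2,778/4,065 = 0.316605.
Expected number = 550 × 0.316605 = 174.

174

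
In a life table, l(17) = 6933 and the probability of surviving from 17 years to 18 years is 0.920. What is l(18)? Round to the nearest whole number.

6378

l(18) = l(17) × p = 6933 × 0.920 = 6378.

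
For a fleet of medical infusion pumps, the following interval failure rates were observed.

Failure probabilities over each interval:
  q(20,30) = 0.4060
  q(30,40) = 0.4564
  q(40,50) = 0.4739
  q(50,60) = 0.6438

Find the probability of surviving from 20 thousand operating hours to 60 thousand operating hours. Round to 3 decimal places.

The overall survival probability is (1 − 0.4060) × (1 − 0.4564) × (1 − 0.4739) × (1 − 0.6438).
= 0.5940 × 0.5436 × 0.5261 × 0.3562 = 0.060510.

0.061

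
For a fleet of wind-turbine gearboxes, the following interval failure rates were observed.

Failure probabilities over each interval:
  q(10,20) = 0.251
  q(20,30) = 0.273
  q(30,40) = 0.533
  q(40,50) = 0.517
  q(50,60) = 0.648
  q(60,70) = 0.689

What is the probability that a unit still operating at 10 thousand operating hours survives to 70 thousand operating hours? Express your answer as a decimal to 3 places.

Chaining the interval survival probabilities: (1 − 0.251) × (1 − 0.273) × (1 − 0.533) × (1 − 0.517) × (1 − 0.648) × (1 − 0.689).
= 0.749 × 0.727 × 0.467 × 0.483 × 0.352 × 0.311 = 0.013446.

0.013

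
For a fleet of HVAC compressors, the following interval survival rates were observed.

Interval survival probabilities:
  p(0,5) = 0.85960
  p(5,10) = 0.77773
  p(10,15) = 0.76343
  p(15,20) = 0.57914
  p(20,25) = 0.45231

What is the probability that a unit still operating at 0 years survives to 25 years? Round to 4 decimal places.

0.1337

Survival from 0 to 25 is the product of surviving each interval: 0.85960 × 0.77773 × 0.76343 × 0.57914 × 0.45231.
= 0.133695.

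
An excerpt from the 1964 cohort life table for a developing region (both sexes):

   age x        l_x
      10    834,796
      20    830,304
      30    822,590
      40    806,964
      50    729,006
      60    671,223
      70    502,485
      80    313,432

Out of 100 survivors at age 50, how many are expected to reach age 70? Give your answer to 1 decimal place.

The relevant probability is 502,485/729,006 = 0.689274.
Expected number = 100 × 0.689274 = 68.9.

68.9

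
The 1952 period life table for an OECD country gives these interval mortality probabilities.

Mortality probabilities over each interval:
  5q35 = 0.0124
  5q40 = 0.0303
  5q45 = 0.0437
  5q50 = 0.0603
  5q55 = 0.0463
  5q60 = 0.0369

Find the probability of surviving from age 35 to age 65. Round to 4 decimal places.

0.7905

The overall survival probability is (1 − 0.0124) × (1 − 0.0303) × (1 − 0.0437) × (1 − 0.0603) × (1 − 0.0463) × (1 − 0.0369).
= 0.9876 × 0.9697 × 0.9563 × 0.9397 × 0.9537 × 0.9631 = 0.790469.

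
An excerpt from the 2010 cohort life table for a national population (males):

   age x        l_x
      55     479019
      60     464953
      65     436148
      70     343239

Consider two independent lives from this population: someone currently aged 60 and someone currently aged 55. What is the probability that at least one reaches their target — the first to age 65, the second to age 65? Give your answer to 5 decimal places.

p₁ = l_65/l_60 = 436148/464953 = 0.938048; p₂ = l_65/l_55 = 436148/479019 = 0.910503.
P(at least one) = 1 − (1−p₁)(1−p₂) = 1 − 0.061952 × 0.089497 = 0.994455.

0.99446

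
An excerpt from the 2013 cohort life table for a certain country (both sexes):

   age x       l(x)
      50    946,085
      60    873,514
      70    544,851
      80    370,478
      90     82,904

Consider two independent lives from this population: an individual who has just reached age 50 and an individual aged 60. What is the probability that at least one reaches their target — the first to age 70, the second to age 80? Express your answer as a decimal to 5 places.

0.75577

p₁ = l(70)/l(50) = 544,851/946,085 = 0.575901; p₂ = l(80)/l(60) = 370,478/873,514 = 0.424124.
P(at least one) = 1 − (1−p₁)(1−p₂) = 1 − 0.424099 × 0.575876 = 0.755772.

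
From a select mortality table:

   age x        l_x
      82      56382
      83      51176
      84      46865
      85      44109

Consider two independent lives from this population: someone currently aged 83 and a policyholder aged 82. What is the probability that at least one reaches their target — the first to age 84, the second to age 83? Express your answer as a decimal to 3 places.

p₁ = l_84/l_83 = 46865/51176 = 0.915761; p₂ = l_83/l_82 = 51176/56382 = 0.907666.
P(at least one) = 1 − (1−p₁)(1−p₂) = 1 − 0.084239 × 0.092334 = 0.992222.

0.992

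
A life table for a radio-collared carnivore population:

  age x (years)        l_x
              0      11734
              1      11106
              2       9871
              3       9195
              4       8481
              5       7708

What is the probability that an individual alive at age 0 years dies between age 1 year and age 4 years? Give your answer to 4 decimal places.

0.2237

This is the probability of reaching 1 but not 4, conditional on being alive at 0: (l_1 − l_4) / l_0.
= (11106 − 8481) / 11734 = 2625 / 11734 = 0.223709.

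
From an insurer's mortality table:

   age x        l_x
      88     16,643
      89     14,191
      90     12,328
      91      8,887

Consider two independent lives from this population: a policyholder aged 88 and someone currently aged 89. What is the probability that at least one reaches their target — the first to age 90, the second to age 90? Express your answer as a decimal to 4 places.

p₁ = l_90/l_88 = 12,328/16,643 = 0.740732; p₂ = l_90/l_89 = 12,328/14,191 = 0.868720.
P(at least one) = 1 − (1−p₁)(1−p₂) = 1 − 0.259268 × 0.131280 = 0.965963.

0.9660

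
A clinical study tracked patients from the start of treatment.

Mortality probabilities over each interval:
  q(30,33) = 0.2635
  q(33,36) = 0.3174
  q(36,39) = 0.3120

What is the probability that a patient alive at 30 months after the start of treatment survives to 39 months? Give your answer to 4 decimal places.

0.3459

P(survive 30→39) = (1 − 0.2635) × (1 − 0.3174) × (1 − 0.3120).
= 0.7365 × 0.6826 × 0.6880 = 0.345882.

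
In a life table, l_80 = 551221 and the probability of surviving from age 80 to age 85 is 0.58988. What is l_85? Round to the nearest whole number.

l_85 = l_80 × p = 551221 × 0.58988 = 325154.

325154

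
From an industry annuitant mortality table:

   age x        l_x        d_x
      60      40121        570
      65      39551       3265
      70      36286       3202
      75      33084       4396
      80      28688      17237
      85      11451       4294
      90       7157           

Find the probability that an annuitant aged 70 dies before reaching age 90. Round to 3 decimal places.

P(die before 90 | alive at 70) = 1 − l_90/l_70 = 1 − 7157/36286 = (29129)/36286 = 0.802761.

0.803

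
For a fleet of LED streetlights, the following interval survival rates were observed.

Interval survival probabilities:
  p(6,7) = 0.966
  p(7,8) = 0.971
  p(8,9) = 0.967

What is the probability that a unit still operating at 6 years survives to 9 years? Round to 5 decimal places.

0.90703

Chaining the interval survival probabilities: 0.966 × 0.971 × 0.967.
= 0.907032.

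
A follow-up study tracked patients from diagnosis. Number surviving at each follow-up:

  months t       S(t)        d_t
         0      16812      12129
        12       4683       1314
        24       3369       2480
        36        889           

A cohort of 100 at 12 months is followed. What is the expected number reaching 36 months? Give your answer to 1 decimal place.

The relevant probability is 889/4683 = 0.189836.
Expected number = 100 × 0.189836 = 19.0.

19.0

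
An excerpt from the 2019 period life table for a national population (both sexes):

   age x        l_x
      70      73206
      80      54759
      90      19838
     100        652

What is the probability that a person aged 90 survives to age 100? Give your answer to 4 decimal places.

0.0329

The conditional survival probability is l_100/l_90 = 652/19838 = 0.032866.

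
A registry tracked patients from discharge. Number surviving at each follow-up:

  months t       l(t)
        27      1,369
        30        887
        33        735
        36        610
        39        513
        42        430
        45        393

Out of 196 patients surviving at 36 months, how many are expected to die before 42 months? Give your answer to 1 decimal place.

57.8

The relevant probability is 1 − 430/610 = 0.295082.
Expected number = 196 × 0.295082 = 57.8.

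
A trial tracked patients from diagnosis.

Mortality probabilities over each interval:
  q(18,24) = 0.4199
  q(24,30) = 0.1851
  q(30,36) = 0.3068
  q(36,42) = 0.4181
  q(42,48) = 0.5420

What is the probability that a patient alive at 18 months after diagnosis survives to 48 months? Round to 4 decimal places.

0.0873

The overall survival probability is (1 − 0.4199) × (1 − 0.1851) × (1 − 0.3068) × (1 − 0.4181) × (1 − 0.5420).
= 0.5801 × 0.8149 × 0.6932 × 0.5819 × 0.4580 = 0.087333.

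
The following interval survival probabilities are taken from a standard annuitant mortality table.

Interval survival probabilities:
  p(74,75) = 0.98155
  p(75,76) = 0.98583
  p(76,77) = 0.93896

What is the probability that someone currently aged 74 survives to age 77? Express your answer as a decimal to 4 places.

Survival from 74 to 77 is the product of surviving each interval: 0.98155 × 0.98583 × 0.93896.
= 0.908577.

0.9086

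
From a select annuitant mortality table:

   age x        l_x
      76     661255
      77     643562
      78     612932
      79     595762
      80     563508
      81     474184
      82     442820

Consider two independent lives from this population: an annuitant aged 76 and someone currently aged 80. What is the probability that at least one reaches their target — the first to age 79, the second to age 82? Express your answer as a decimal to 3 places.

0.979

p₁ = l_79/l_76 = 595762/661255 = 0.900957; p₂ = l_82/l_80 = 442820/563508 = 0.785827.
P(at least one) = 1 − (1−p₁)(1−p₂) = 1 − 0.099043 × 0.214173 = 0.978788.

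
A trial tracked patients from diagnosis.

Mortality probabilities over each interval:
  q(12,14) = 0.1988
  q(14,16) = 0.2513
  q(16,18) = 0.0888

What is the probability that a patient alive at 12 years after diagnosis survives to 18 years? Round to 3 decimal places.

Survival from 12 to 18 is the product of surviving each interval: (1 − 0.1988) × (1 − 0.2513) × (1 − 0.0888).
= 0.8012 × 0.7487 × 0.9112 = 0.546591.

0.547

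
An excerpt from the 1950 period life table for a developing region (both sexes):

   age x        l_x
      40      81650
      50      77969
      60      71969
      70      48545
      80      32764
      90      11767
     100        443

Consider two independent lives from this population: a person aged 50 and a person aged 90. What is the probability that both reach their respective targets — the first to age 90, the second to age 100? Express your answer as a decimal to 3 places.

p₁ = l_90/l_50 = 11767/77969 = 0.150919; p₂ = l_100/l_90 = 443/11767 = 0.037648.
P(both) = p₁ × p₂ = 0.150919 × 0.037648 = 0.005682.

0.006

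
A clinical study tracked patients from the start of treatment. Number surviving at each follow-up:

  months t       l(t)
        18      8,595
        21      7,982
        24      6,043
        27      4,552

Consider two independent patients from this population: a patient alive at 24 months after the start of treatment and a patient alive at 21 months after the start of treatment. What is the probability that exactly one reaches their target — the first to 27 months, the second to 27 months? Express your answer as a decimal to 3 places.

p₁ = l(27)/l(24) = 4,552/6,043 = 0.753268; p₂ = l(27)/l(21) = 4,552/7,982 = 0.570283.
P(exactly one) = p₁(1−p₂) + (1−p₁)p₂ = 0.323692 + 0.140707 = 0.464399.

0.464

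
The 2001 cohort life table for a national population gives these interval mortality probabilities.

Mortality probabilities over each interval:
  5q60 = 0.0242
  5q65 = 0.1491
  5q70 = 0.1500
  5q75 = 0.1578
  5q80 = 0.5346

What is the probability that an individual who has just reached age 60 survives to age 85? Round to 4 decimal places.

25p60 = (1 − 0.0242) × (1 − 0.1491) × (1 − 0.1500) × (1 − 0.1578) × (1 − 0.5346).
= 0.9758 × 0.8509 × 0.8500 × 0.8422 × 0.4654 = 0.276630.

0.2766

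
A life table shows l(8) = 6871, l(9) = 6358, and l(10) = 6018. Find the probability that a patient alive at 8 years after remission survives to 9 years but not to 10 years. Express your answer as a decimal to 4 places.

0.0495

This is the probability of reaching 9 but not 10, conditional on being alive at 8: (l(9) − l(10)) / l(8).
= (6358 − 6018) / 6871 = 340 / 6871 = 0.049483.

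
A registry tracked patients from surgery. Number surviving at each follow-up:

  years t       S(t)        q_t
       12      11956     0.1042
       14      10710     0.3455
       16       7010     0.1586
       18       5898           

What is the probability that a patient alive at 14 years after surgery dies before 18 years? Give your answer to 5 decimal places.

0.44930

P(die before 18 | alive at 14) = 1 − S(18)/S(14) = 1 − 5898/10710 = (4812)/10710 = 0.449300.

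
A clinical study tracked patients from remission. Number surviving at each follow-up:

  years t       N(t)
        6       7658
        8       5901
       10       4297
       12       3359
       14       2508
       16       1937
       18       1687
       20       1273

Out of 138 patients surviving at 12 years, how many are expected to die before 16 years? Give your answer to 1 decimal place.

The relevant probability is 1 − 1937/3359 = 0.423340.
Expected number = 138 × 0.423340 = 58.4.

58.4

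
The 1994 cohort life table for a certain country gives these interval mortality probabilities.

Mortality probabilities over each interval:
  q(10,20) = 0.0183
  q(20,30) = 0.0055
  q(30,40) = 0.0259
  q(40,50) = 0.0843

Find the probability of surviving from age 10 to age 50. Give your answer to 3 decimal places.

Chaining the interval survival probabilities: (1 − 0.0183) × (1 − 0.0055) × (1 − 0.0259) × (1 − 0.0843).
= 0.9817 × 0.9945 × 0.9741 × 0.9157 = 0.870844.

0.871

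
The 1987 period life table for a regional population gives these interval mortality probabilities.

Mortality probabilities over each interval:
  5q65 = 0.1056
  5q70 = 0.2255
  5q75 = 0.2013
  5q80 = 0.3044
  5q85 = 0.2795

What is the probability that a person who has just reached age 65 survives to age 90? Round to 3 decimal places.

0.277

The overall survival probability is (1 − 0.1056) × (1 − 0.2255) × (1 − 0.2013) × (1 − 0.3044) × (1 − 0.2795).
= 0.8944 × 0.7745 × 0.7987 × 0.6956 × 0.7205 = 0.277288.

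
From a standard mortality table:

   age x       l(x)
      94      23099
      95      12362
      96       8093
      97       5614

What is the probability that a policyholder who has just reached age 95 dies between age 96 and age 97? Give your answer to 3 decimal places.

0.201

This is the probability of reaching 96 but not 97, conditional on being alive at 95: (l(96) − l(97)) / l(95).
= (8093 − 5614) / 12362 = 2479 / 12362 = 0.200534.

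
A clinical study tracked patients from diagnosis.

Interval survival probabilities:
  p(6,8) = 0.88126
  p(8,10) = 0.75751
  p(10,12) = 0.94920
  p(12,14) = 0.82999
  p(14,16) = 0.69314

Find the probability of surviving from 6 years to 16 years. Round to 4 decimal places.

0.3645

P(survive 6→16) = 0.88126 × 0.75751 × 0.94920 × 0.82999 × 0.69314.
= 0.364539.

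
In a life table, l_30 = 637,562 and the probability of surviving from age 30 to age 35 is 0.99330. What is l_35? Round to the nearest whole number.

l_35 = l_30 × p = 637,562 × 0.99330 = 633290.

633290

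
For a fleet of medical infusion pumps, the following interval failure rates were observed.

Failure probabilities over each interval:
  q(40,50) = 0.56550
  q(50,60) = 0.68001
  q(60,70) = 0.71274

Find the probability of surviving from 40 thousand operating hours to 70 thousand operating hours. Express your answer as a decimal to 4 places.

0.0399

P(survive 40→70) = (1 − 0.56550) × (1 − 0.68001) × (1 − 0.71274).
= 0.43450 × 0.31999 × 0.28726 = 0.039939.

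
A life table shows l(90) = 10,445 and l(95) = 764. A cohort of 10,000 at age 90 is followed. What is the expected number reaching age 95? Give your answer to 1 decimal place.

731.5

The relevant probability is 764/10,445 = 0.073145.
Expected number = 10,000 × 0.073145 = 731.5.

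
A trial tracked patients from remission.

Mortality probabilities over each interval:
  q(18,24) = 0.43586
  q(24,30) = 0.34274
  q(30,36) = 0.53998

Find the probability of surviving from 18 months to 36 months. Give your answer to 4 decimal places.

0.1706

P(survive 18→36) = (1 − 0.43586) × (1 − 0.34274) × (1 − 0.53998).
= 0.56414 × 0.65726 × 0.46002 = 0.170569.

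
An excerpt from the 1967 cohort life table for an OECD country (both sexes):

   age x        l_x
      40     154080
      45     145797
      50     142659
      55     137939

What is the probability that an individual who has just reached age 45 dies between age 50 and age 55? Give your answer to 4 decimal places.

0.0324

This is the probability of reaching 50 but not 55, conditional on being alive at 45: (l_50 − l_55) / l_45.
= (142659 − 137939) / 145797 = 4720 / 145797 = 0.032374.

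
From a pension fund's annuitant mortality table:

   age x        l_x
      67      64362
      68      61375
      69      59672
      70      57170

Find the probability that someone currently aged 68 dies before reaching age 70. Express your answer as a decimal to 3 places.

0.069

P(die before 70 | alive at 68) = 1 − l_70/l_68 = 1 − 57170/61375 = (4205)/61375 = 0.068513.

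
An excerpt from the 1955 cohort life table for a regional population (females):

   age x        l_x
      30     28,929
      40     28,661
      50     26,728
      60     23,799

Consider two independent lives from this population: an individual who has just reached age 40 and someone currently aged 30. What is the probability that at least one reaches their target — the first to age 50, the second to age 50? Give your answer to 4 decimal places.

p₁ = l_50/l_40 = 26,728/28,661 = 0.932556; p₂ = l_50/l_30 = 26,728/28,929 = 0.923917.
P(at least one) = 1 − (1−p₁)(1−p₂) = 1 − 0.067444 × 0.076083 = 0.994869.

0.9949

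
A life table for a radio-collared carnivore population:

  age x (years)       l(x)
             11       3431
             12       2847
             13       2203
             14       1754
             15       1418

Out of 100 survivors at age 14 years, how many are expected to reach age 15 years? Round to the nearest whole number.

The relevant probability is 1418/1754 = 0.808438.
Expected number = 100 × 0.808438 = 81.

81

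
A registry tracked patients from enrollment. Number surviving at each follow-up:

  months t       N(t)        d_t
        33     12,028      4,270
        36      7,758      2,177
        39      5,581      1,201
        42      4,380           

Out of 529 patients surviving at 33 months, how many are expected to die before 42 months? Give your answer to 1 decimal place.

336.4

The relevant probability is 1 − 4,380/12,028 = 0.635850.
Expected number = 529 × 0.635850 = 336.4.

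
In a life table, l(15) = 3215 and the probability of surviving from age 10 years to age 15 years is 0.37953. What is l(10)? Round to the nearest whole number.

l(10) = l(15) / p = 3215 / 0.37953 = 8471.

8471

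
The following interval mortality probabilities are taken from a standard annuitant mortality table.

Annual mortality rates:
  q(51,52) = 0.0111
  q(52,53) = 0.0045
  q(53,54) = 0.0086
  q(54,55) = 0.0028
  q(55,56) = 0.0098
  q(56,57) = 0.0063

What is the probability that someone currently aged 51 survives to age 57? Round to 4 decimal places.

Survival from 51 to 57 is the product of surviving each interval: (1 − 0.0111) × (1 − 0.0045) × (1 − 0.0086) × (1 − 0.0028) × (1 − 0.0098) × (1 − 0.0063).
= 0.9889 × 0.9955 × 0.9914 × 0.9972 × 0.9902 × 0.9937 = 0.957642.

0.9576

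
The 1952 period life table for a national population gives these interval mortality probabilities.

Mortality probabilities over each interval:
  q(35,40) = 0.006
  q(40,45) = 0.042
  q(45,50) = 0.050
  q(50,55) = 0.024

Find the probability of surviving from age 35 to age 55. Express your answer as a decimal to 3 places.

Chaining the interval survival probabilities: (1 − 0.006) × (1 − 0.042) × (1 − 0.050) × (1 − 0.024).
= 0.994 × 0.958 × 0.950 × 0.976 = 0.882928.

0.883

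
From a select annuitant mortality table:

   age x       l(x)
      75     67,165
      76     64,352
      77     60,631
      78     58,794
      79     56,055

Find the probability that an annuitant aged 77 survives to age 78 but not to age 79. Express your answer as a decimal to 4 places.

0.0452

This is the probability of reaching 78 but not 79, conditional on being alive at 77: (l(78) − l(79)) / l(77).
= (58,794 − 56,055) / 60,631 = 2,739 / 60,631 = 0.045175.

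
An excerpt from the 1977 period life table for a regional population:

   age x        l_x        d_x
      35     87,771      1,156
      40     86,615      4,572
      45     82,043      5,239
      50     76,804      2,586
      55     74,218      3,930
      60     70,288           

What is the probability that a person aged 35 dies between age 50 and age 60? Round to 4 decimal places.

0.0742

This is the probability of reaching 50 but not 60, conditional on being alive at 35: (l_50 − l_60) / l_35.
= (76,804 − 70,288) / 87,771 = 6,516 / 87,771 = 0.074239.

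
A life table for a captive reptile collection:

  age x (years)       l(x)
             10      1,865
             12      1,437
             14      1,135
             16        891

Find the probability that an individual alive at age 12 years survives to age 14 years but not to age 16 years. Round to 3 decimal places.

This is the probability of reaching 14 but not 16, conditional on being alive at 12: (l(14) − l(16)) / l(12).
= (1,135 − 891) / 1,437 = 244 / 1,437 = 0.169798.

0.170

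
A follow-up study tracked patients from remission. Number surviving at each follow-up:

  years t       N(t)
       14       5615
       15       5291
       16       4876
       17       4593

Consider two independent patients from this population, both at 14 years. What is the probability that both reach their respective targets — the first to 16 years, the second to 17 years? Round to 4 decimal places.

p₁ = N(16)/N(14) = 4876/5615 = 0.868388; p₂ = N(17)/N(14) = 4593/5615 = 0.817988.
P(both) = p₁ × p₂ = 0.868388 × 0.817988 = 0.710331.

0.7103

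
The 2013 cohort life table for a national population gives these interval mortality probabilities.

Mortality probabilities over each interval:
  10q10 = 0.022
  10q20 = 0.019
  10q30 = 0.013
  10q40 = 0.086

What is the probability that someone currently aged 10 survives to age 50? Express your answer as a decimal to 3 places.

0.866

Survival from 10 to 50 is the product of surviving each interval: (1 − 0.022) × (1 − 0.019) × (1 − 0.013) × (1 − 0.086).
= 0.978 × 0.981 × 0.987 × 0.914 = 0.865508.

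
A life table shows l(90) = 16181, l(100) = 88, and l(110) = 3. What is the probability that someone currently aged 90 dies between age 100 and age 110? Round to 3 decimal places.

0.005

This is the probability of reaching 100 but not 110, conditional on being alive at 90: (l(100) − l(110)) / l(90).
= (88 − 3) / 16181 = 85 / 16181 = 0.005253.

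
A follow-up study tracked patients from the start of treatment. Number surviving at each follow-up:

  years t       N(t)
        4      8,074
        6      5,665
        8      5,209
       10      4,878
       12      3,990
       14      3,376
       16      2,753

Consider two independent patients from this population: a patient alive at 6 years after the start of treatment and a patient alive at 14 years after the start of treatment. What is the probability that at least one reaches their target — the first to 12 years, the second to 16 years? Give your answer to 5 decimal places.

0.94544

p₁ = N(12)/N(6) = 3,990/5,665 = 0.704325; p₂ = N(16)/N(14) = 2,753/3,376 = 0.815462.
P(at least one) = 1 − (1−p₁)(1−p₂) = 1 − 0.295675 × 0.184538 = 0.945437.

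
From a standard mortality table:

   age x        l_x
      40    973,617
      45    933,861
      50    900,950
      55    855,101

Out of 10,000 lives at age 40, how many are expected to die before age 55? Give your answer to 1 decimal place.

The relevant probability is 1 − 855,101/973,617 = 0.121728.
Expected number = 10,000 × 0.121728 = 1217.3.

1217.3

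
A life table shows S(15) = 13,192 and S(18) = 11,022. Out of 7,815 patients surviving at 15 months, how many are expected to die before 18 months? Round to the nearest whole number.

The relevant probability is 1 − 11,022/13,192 = 0.164494.
Expected number = 7,815 × 0.164494 = 1286.

1286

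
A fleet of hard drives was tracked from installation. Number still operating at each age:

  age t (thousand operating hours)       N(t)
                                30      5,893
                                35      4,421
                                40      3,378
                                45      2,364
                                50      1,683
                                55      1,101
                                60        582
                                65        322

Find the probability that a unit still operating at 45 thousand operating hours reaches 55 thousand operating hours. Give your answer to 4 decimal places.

The conditional survival probability is N(55)/N(45) = 1,101/2,364 = 0.465736.

0.4657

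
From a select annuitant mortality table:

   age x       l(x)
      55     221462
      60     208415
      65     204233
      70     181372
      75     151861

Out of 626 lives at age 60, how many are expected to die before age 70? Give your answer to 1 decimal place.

81.2

The relevant probability is 1 − 181372/208415 = 0.129756.
Expected number = 626 × 0.129756 = 81.2.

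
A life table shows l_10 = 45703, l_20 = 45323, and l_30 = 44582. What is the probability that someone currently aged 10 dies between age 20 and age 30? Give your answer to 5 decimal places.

We want 10|10q10 = (l_20 − l_30)/l_10.
This is the probability of reaching 20 but not 30, conditional on being alive at 10: (l_20 − l_30) / l_10.
= (45323 − 44582) / 45703 = 741 / 45703 = 0.016213.

0.01621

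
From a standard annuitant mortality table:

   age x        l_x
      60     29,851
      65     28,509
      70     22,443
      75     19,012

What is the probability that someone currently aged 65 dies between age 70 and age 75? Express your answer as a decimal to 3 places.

0.120

We want 5|5q65 = (l_70 − l_75)/l_65.
This is the probability of reaching 70 but not 75, conditional on being alive at 65: (l_70 − l_75) / l_65.
= (22,443 − 19,012) / 28,509 = 3,431 / 28,509 = 0.120348.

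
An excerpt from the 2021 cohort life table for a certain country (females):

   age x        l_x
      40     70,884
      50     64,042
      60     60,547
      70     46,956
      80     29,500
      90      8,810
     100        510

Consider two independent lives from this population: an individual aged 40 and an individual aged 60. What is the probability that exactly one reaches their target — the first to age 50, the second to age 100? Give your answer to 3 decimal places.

0.897

p₁ = l_50/l_40 = 64,042/70,884 = 0.903476; p₂ = l_100/l_60 = 510/60,547 = 0.008423.
P(exactly one) = p₁(1−p₂) + (1−p₁)p₂ = 0.895866 + 0.000813 = 0.896679.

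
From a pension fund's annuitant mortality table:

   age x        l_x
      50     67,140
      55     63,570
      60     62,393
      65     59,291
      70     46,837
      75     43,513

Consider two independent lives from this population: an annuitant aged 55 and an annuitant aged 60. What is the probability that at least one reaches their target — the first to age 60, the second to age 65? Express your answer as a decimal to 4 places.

0.9991

p₁ = l_60/l_55 = 62,393/63,570 = 0.981485; p₂ = l_65/l_60 = 59,291/62,393 = 0.950283.
P(at least one) = 1 − (1−p₁)(1−p₂) = 1 − 0.018515 × 0.049717 = 0.999079.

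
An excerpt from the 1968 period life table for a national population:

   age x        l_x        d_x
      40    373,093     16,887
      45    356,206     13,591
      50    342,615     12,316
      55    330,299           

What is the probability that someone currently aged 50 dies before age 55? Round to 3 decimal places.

P(die before 55 | alive at 50) = 1 − l_55/l_50 = 1 − 330,299/342,615 = (12,316)/342,615 = 0.035947.

0.036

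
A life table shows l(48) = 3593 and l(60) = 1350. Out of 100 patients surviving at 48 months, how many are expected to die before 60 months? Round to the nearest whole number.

The relevant probability is 1 − 1350/3593 = 0.624269.
Expected number = 100 × 0.624269 = 62.

62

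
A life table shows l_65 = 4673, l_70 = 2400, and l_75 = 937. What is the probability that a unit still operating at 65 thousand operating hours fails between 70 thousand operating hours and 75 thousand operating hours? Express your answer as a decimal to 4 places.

This is the probability of reaching 70 but not 75, conditional on being operational at 65: (l_70 − l_75) / l_65.
= (2400 − 937) / 4673 = 1463 / 4673 = 0.313075.

0.3131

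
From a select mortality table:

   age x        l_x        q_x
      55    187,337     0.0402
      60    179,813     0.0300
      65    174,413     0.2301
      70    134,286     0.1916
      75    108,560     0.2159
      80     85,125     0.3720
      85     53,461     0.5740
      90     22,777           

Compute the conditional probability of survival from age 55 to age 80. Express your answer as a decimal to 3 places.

0.454

We want 25p55 = l_80/l_55.
The conditional survival probability is l_80/l_55 = 85,125/187,337 = 0.454395.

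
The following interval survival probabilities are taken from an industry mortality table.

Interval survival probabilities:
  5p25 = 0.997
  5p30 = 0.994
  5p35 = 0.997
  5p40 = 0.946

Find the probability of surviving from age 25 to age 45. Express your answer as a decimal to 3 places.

0.935

Survival from 25 to 45 is the product of surviving each interval: 0.997 × 0.994 × 0.997 × 0.946.
= 0.934691.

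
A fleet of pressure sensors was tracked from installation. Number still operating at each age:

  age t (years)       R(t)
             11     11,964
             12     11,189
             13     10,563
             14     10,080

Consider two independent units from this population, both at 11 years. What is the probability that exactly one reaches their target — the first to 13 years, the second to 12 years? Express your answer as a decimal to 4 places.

0.1667

p₁ = R(13)/R(11) = 10,563/11,964 = 0.882899; p₂ = R(12)/R(11) = 11,189/11,964 = 0.935222.
P(exactly one) = p₁(1−p₂) + (1−p₁)p₂ = 0.057192 + 0.109515 = 0.166708.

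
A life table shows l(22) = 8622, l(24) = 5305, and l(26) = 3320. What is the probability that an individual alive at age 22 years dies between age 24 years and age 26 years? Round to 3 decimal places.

This is the probability of reaching 24 but not 26, conditional on being alive at 22: (l(24) − l(26)) / l(22).
= (5305 − 3320) / 8622 = 1985 / 8622 = 0.230225.

0.230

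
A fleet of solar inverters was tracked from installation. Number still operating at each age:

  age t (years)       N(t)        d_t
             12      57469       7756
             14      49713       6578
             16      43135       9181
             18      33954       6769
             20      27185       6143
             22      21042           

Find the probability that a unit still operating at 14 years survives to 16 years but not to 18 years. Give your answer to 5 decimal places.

0.18468

This is the probability of reaching 16 but not 18, conditional on being operational at 14: (N(16) − N(18)) / N(14).
= (43135 − 33954) / 49713 = 9181 / 49713 = 0.184680.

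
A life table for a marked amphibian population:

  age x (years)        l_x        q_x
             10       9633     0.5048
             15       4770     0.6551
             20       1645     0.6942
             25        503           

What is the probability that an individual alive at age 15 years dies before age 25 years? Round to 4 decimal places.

0.8945

P(die before 25 | alive at 15) = 1 − l_25/l_15 = 1 − 503/4770 = (4267)/4770 = 0.894549.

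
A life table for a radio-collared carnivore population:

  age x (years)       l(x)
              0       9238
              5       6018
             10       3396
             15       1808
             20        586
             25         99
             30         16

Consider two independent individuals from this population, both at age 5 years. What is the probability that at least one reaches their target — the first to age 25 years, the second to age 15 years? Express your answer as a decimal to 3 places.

0.312

p₁ = l(25)/l(5) = 99/6018 = 0.016451; p₂ = l(15)/l(5) = 1808/6018 = 0.300432.
P(at least one) = 1 − (1−p₁)(1−p₂) = 1 − 0.983549 × 0.699568 = 0.311941.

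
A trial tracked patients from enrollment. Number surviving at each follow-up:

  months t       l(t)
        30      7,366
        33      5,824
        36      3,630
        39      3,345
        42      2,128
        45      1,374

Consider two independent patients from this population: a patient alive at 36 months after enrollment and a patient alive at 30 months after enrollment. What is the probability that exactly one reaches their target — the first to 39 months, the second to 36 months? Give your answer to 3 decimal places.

0.506

p₁ = l(39)/l(36) = 3,345/3,630 = 0.921488; p₂ = l(36)/l(30) = 3,630/7,366 = 0.492805.
P(exactly one) = p₁(1−p₂) + (1−p₁)p₂ = 0.467374 + 0.038691 = 0.506065.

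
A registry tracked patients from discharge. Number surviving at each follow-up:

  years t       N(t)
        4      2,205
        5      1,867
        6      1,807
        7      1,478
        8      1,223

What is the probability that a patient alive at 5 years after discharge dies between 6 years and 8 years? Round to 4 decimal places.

This is the probability of reaching 6 but not 8, conditional on being alive at 5: (N(6) − N(8)) / N(5).
= (1,807 − 1,223) / 1,867 = 584 / 1,867 = 0.312801.

0.3128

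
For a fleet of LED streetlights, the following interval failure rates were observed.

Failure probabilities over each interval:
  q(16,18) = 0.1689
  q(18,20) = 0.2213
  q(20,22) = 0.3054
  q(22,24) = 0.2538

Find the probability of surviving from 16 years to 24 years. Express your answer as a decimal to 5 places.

The overall survival probability is (1 − 0.1689) × (1 − 0.2213) × (1 − 0.3054) × (1 − 0.2538).
= 0.8311 × 0.7787 × 0.6946 × 0.7462 = 0.335439.

0.33544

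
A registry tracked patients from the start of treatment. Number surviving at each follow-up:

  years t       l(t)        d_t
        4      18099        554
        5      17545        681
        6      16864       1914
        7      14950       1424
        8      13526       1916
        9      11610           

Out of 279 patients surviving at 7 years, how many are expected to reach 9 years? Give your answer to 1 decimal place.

216.7

The relevant probability is 11610/14950 = 0.776589.
Expected number = 279 × 0.776589 = 216.7.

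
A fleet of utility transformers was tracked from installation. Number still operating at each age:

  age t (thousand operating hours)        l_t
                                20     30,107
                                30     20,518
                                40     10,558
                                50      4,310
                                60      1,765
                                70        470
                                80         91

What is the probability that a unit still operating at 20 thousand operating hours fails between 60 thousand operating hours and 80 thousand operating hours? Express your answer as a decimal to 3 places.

This is the probability of reaching 60 but not 80, conditional on being operational at 20: (l_60 − l_80) / l_20.
= (1,765 − 91) / 30,107 = 1,674 / 30,107 = 0.055602.

0.056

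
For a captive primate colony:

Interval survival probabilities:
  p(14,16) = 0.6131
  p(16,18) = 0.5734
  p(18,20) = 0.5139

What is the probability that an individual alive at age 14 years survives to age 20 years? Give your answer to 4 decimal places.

0.1807

Survival from 14 to 20 is the product of surviving each interval: 0.6131 × 0.5734 × 0.5139.
= 0.180662.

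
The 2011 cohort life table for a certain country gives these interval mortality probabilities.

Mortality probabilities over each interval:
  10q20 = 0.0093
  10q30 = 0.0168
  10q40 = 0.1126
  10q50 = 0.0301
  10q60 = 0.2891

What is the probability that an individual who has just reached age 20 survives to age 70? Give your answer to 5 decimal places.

Chaining the interval survival probabilities: (1 − 0.0093) × (1 − 0.0168) × (1 − 0.1126) × (1 − 0.0301) × (1 − 0.2891).
= 0.9907 × 0.9832 × 0.8874 × 0.9699 × 0.7109 = 0.595990.

0.59599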